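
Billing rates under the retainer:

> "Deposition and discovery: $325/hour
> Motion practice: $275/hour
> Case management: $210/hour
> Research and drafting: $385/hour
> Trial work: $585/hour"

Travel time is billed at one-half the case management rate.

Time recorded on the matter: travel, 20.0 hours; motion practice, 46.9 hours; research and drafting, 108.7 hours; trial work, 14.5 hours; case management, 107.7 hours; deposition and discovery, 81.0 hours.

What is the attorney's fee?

$114,271.50

Deposition and discovery: 81.0 × $325 = $26,325.00
Motion practice: 46.9 × $275 = $12,897.50
Case management: 107.7 × $210 = $22,617.00
Research and drafting: 108.7 × $385 = $41,849.50
Trial work: 14.5 × $585 = $8,482.50
Subtotal: $26,325.00 + $12,897.50 + $22,617.00 + $41,849.50 + $8,482.50 = $112,171.50
Travel: 20.0 × ($210 ÷ 2) = 20.0 × $105.00 = $2,100.00
Total: $112,171.50 + $2,100.00 = $114,271.50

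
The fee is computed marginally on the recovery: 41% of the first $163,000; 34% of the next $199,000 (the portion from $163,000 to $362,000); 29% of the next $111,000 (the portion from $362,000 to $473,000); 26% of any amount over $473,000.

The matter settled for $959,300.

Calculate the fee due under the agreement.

First $163,000 at 41% = $66,830.00
Next $199,000 at 34% = $67,660.00
Next $111,000 at 29% = $32,190.00
Remaining $486,300 at 26% = $126,438.00
Fee: $66,830.00 + $67,660.00 + $32,190.00 + $126,438.00 = $293,118.00

$293,118.00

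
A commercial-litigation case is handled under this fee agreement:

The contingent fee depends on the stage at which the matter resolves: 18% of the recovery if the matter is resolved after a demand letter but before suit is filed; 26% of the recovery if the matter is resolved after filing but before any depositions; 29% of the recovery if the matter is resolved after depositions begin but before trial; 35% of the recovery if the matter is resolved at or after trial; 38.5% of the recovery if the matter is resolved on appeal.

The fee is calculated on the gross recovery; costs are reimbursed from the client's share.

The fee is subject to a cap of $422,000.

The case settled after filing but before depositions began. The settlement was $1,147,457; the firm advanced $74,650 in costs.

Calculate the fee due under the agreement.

$298,338.82

Fee base is the gross recovery, $1,147,457; costs are reimbursed separately.
The matter settled after filing but before depositions began, so the 26% rate applies.
$1,147,457 × 26% = $298,338.82
$298,338.82 is under the $422,000 cap.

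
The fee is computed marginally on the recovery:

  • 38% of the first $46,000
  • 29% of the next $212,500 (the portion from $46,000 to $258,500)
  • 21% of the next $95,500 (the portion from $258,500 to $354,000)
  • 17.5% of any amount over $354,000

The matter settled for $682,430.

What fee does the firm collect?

$156,635.25

First $46,000 at 38% = $17,480.00
Next $212,500 at 29% = $61,625.00
Next $95,500 at 21% = $20,055.00
Remaining $328,430 at 17.5% = $57,475.25
Fee: $17,480.00 + $61,625.00 + $20,055.00 + $57,475.25 = $156,635.25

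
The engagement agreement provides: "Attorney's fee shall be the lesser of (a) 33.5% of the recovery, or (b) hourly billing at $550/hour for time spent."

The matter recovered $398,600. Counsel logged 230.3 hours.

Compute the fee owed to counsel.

(a) 33.5% of $398,600 = $133,531.00
(b) 230.3 × $550 = $126,665.00
The lesser is (b): $126,665.00.

$126,665.00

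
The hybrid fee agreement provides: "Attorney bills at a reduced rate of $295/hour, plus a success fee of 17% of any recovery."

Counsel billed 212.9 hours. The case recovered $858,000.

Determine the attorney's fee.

Hourly: 212.9 × $295 = $62,805.50
Success fee: 17% of $858,000 = $145,860.00
Total: $62,805.50 + $145,860.00 = $208,665.50

$208,665.50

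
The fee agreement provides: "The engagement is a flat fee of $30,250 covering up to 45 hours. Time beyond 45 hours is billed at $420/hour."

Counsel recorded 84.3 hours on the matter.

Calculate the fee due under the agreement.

$46,756.00

Flat fee: $30,250.00
Excess hours: 84.3 − 45 = 39.3
Overrun: 39.3 × $420 = $16,506.00
Total: $30,250.00 + $16,506.00 = $46,756.00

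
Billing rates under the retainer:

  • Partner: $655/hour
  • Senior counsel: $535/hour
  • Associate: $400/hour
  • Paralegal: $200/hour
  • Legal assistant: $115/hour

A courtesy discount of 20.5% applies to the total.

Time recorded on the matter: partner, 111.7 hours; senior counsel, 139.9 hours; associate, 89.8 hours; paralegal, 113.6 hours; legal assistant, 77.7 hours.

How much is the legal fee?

$171,390.47

Partner: 111.7 × $655 = $73,163.50
Senior counsel: 139.9 × $535 = $74,846.50
Associate: 89.8 × $400 = $35,920.00
Paralegal: 113.6 × $200 = $22,720.00
Legal assistant: 77.7 × $115 = $8,935.50
Subtotal: $215,585.50
Less 20.5% discount: −$44,195.03
Total: $215,585.50 − $44,195.03 = $171,390.47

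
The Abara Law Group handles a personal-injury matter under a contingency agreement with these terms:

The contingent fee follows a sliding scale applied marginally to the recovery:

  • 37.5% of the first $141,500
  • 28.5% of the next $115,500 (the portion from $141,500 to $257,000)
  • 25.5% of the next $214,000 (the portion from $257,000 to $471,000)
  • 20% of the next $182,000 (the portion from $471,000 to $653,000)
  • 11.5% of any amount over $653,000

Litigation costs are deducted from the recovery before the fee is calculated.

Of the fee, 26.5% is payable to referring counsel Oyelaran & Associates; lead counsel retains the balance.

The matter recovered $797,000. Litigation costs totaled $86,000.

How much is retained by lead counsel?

Fee base (net of costs): $797,000 − $86,000 = $711,000
First $141,500 at 37.5% = $53,062.50
Next $115,500 at 28.5% = $32,917.50
Next $214,000 at 25.5% = $54,570.00
Next $182,000 at 20% = $36,400.00
Remaining $58,000 at 11.5% = $6,670.00
Fee: $53,062.50 + $32,917.50 + $54,570.00 + $36,400.00 + $6,670.00 = $183,620.00
Referral share: 26.5% of $183,620.00 = $48,659.30; lead counsel retains $183,620.00 − $48,659.30 = $134,960.70.

$134,960.70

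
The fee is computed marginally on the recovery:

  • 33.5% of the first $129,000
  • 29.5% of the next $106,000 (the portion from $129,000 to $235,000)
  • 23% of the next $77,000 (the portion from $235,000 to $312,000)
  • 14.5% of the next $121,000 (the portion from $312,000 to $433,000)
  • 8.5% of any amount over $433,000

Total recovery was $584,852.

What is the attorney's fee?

$122,647.42

First $129,000 at 33.5% = $43,215.00
Next $106,000 at 29.5% = $31,270.00
Next $77,000 at 23% = $17,710.00
Next $121,000 at 14.5% = $17,545.00
Remaining $151,852 at 8.5% = $12,907.42
Fee: $43,215.00 + $31,270.00 + $17,710.00 + $17,545.00 + $12,907.42 = $122,647.42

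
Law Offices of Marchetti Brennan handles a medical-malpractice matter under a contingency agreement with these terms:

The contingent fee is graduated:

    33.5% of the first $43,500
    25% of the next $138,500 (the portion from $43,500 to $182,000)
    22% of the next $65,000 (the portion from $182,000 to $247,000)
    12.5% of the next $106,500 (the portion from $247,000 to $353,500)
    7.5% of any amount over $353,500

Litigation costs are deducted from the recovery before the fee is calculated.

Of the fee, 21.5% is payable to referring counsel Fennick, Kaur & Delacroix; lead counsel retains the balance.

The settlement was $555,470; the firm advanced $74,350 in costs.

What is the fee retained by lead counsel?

Fee base (net of costs): $555,470 − $74,350 = $481,120
First $43,500 at 33.5% = $14,572.50
Next $138,500 at 25% = $34,625.00
Next $65,000 at 22% = $14,300.00
Next $106,500 at 12.5% = $13,312.50
Remaining $127,620 at 7.5% = $9,571.50
Fee: $14,572.50 + $34,625.00 + $14,300.00 + $13,312.50 + $9,571.50 = $86,381.50
Referral share: 21.5% of $86,381.50 = $18,572.02; lead counsel retains $86,381.50 − $18,572.02 = $67,809.48.

$67,809.48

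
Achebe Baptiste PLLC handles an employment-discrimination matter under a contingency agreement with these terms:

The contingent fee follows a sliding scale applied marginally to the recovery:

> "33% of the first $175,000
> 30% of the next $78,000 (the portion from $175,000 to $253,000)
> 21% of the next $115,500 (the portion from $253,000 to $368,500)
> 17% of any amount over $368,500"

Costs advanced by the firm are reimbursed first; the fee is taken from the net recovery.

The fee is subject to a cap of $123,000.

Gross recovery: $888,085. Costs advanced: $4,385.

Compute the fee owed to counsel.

Fee base (net of costs): $888,085 − $4,385 = $883,700
First $175,000 at 33% = $57,750.00
Next $78,000 at 30% = $23,400.00
Next $115,500 at 21% = $24,255.00
Remaining $515,200 at 17% = $87,584.00
Fee: $57,750.00 + $23,400.00 + $24,255.00 + $87,584.00 = $192,989.00
$192,989.00 exceeds the $123,000 cap, so the fee is capped at $123,000.00.

$123,000.00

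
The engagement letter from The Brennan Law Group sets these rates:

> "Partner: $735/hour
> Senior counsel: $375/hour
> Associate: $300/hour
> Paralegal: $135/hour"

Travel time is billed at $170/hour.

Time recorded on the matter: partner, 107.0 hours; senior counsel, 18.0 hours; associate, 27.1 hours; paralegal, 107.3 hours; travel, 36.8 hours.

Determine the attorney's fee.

Partner: 107.0 × $735 = $78,645.00
Senior counsel: 18.0 × $375 = $6,750.00
Associate: 27.1 × $300 = $8,130.00
Paralegal: 107.3 × $135 = $14,485.50
Subtotal: $78,645.00 + $6,750.00 + $8,130.00 + $14,485.50 = $108,010.50
Travel: 36.8 × $170 = $6,256.00
Total: $108,010.50 + $6,256.00 = $114,266.50

$114,266.50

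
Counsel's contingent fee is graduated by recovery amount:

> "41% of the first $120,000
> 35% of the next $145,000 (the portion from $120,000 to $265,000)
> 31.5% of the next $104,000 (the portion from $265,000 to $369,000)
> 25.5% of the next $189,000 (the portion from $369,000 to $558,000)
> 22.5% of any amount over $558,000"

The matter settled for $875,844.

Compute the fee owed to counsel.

$252,419.90

First $120,000 at 41% = $49,200.00
Next $145,000 at 35% = $50,750.00
Next $104,000 at 31.5% = $32,760.00
Next $189,000 at 25.5% = $48,195.00
Remaining $317,844 at 22.5% = $71,514.90
Fee: $49,200.00 + $50,750.00 + $32,760.00 + $48,195.00 + $71,514.90 = $252,419.90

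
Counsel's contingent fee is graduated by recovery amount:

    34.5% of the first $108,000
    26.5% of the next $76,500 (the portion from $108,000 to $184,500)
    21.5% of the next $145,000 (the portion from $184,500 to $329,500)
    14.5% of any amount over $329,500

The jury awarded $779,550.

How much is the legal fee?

$153,964.75

First $108,000 at 34.5% = $37,260.00
Next $76,500 at 26.5% = $20,272.50
Next $145,000 at 21.5% = $31,175.00
Remaining $450,050 at 14.5% = $65,257.25
Fee: $37,260.00 + $20,272.50 + $31,175.00 + $65,257.25 = $153,964.75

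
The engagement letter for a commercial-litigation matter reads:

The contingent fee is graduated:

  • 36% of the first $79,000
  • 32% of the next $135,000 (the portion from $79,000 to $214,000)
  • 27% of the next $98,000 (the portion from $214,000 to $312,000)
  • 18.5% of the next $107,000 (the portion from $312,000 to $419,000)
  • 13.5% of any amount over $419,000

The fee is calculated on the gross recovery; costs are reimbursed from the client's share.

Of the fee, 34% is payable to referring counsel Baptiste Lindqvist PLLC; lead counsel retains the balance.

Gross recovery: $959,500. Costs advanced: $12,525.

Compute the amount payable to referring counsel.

$64,893.25

Fee base is the gross recovery, $959,500; costs are reimbursed separately.
First $79,000 at 36% = $28,440.00
Next $135,000 at 32% = $43,200.00
Next $98,000 at 27% = $26,460.00
Next $107,000 at 18.5% = $19,795.00
Remaining $540,500 at 13.5% = $72,967.50
Fee: $28,440.00 + $43,200.00 + $26,460.00 + $19,795.00 + $72,967.50 = $190,862.50
Referral share: 34% of $190,862.50 = $64,893.25; lead counsel retains $190,862.50 − $64,893.25 = $125,969.25.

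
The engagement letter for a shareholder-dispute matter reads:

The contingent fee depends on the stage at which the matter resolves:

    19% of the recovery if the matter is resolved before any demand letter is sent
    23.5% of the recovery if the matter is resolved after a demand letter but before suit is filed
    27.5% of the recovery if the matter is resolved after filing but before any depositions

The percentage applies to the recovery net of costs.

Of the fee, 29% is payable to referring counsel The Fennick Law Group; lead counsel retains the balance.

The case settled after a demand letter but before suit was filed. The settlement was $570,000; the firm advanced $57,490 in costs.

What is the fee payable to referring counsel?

Fee base (net of costs): $570,000 − $57,490 = $512,510
The matter settled after a demand letter but before suit was filed, so the 23.5% rate applies.
$512,510 × 23.5% = $120,439.85
Referral share: 29% of $120,439.85 = $34,927.56; lead counsel retains $120,439.85 − $34,927.56 = $85,512.29.

$34,927.56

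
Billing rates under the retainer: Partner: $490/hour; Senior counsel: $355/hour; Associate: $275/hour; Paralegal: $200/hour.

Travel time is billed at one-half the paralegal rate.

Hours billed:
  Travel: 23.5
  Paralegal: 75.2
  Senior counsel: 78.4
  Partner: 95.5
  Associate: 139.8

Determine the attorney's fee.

$130,462.00

Partner: 95.5 × $490 = $46,795.00
Senior counsel: 78.4 × $355 = $27,832.00
Associate: 139.8 × $275 = $38,445.00
Paralegal: 75.2 × $200 = $15,040.00
Subtotal: $46,795.00 + $27,832.00 + $38,445.00 + $15,040.00 = $128,112.00
Travel: 23.5 × ($200 ÷ 2) = 23.5 × $100.00 = $2,350.00
Total: $128,112.00 + $2,350.00 = $130,462.00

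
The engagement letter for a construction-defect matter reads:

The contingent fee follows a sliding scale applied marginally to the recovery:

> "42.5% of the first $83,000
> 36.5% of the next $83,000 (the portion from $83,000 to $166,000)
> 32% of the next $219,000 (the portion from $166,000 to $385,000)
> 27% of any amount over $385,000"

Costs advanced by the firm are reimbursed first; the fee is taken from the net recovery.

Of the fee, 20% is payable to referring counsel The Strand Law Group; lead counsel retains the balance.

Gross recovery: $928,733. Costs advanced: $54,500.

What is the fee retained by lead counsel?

Fee base (net of costs): $928,733 − $54,500 = $874,233
First $83,000 at 42.5% = $35,275.00
Next $83,000 at 36.5% = $30,295.00
Next $219,000 at 32% = $70,080.00
Remaining $489,233 at 27% = $132,092.91
Fee: $35,275.00 + $30,295.00 + $70,080.00 + $132,092.91 = $267,742.91
Referral share: 20% of $267,742.91 = $53,548.58; lead counsel retains $267,742.91 − $53,548.58 = $214,194.33.

$214,194.33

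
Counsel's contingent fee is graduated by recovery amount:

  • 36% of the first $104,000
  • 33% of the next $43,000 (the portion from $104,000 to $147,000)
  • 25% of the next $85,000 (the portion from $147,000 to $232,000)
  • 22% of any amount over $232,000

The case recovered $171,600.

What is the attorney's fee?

$57,780.00

First $104,000 at 36% = $37,440.00
Next $43,000 at 33% = $14,190.00
Remaining $24,600 at 25% = $6,150.00
Fee: $37,440.00 + $14,190.00 + $6,150.00 = $57,780.00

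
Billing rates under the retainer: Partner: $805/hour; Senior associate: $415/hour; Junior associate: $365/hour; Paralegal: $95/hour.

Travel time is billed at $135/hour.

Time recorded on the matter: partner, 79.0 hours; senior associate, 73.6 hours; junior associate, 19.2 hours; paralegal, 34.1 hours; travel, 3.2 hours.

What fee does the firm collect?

Partner: 79.0 × $805 = $63,595.00
Senior associate: 73.6 × $415 = $30,544.00
Junior associate: 19.2 × $365 = $7,008.00
Paralegal: 34.1 × $95 = $3,239.50
Subtotal: $63,595.00 + $30,544.00 + $7,008.00 + $3,239.50 = $104,386.50
Travel: 3.2 × $135 = $432.00
Total: $104,386.50 + $432.00 = $104,818.50

$104,818.50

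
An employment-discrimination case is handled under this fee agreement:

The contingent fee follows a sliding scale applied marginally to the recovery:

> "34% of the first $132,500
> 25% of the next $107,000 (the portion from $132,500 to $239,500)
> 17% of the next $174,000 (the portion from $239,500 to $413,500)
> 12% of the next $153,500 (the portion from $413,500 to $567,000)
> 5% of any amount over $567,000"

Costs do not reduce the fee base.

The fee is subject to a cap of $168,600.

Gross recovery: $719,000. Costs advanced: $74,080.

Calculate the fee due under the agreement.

Fee base is the gross recovery, $719,000; costs are reimbursed separately.
First $132,500 at 34% = $45,050.00
Next $107,000 at 25% = $26,750.00
Next $174,000 at 17% = $29,580.00
Next $153,500 at 12% = $18,420.00
Remaining $152,000 at 5% = $7,600.00
Fee: $45,050.00 + $26,750.00 + $29,580.00 + $18,420.00 + $7,600.00 = $127,400.00
$127,400.00 is under the $168,600 cap.

$127,400.00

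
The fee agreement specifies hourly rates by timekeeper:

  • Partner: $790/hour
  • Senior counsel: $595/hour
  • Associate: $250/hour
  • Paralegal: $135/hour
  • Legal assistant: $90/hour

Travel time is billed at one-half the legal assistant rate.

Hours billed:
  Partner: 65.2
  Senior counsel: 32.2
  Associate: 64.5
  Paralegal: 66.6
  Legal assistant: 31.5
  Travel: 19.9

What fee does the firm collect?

Partner: 65.2 × $790 = $51,508.00
Senior counsel: 32.2 × $595 = $19,159.00
Associate: 64.5 × $250 = $16,125.00
Paralegal: 66.6 × $135 = $8,991.00
Legal assistant: 31.5 × $90 = $2,835.00
Subtotal: $51,508.00 + $19,159.00 + $16,125.00 + $8,991.00 + $2,835.00 = $98,618.00
Travel: 19.9 × ($90 ÷ 2) = 19.9 × $45.00 = $895.50
Total: $98,618.00 + $895.50 = $99,513.50

$99,513.50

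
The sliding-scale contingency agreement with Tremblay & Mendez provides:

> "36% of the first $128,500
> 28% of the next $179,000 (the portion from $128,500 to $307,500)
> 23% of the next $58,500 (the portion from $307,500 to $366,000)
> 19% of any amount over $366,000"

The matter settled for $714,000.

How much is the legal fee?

First $128,500 at 36% = $46,260.00
Next $179,000 at 28% = $50,120.00
Next $58,500 at 23% = $13,455.00
Remaining $348,000 at 19% = $66,120.00
Fee: $46,260.00 + $50,120.00 + $13,455.00 + $66,120.00 = $175,955.00

$175,955.00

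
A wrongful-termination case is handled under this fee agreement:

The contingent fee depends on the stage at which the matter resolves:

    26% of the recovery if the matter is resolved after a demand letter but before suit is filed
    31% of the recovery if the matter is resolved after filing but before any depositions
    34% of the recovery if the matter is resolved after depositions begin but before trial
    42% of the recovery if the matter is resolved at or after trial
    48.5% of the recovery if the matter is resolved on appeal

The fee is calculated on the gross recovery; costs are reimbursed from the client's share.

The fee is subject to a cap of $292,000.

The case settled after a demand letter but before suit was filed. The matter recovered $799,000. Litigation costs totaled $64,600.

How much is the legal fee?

$207,740.00

Fee base is the gross recovery, $799,000; costs are reimbursed separately.
The matter settled after a demand letter but before suit was filed, so the 26% rate applies.
$799,000 × 26% = $207,740.00
$207,740.00 is under the $292,000 cap.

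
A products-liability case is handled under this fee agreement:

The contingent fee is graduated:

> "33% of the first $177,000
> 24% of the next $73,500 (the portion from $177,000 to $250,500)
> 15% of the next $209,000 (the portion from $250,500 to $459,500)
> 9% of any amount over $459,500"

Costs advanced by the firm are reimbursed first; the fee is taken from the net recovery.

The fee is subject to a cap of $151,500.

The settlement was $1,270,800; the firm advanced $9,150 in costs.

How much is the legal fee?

$151,500.00

Fee base (net of costs): $1,270,800 − $9,150 = $1,261,650
First $177,000 at 33% = $58,410.00
Next $73,500 at 24% = $17,640.00
Next $209,000 at 15% = $31,350.00
Remaining $802,150 at 9% = $72,193.50
Fee: $58,410.00 + $17,640.00 + $31,350.00 + $72,193.50 = $179,593.50
$179,593.50 exceeds the $151,500 cap, so the fee is capped at $151,500.00.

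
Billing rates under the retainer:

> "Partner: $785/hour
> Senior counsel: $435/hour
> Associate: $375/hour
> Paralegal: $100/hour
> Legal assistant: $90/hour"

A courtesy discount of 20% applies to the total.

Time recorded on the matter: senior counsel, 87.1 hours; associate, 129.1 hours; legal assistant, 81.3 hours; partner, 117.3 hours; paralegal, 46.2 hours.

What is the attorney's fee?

Partner: 117.3 × $785 = $92,080.50
Senior counsel: 87.1 × $435 = $37,888.50
Associate: 129.1 × $375 = $48,412.50
Paralegal: 46.2 × $100 = $4,620.00
Legal assistant: 81.3 × $90 = $7,317.00
Subtotal: $190,318.50
Less 20% discount: −$38,063.70
Total: $190,318.50 − $38,063.70 = $152,254.80

$152,254.80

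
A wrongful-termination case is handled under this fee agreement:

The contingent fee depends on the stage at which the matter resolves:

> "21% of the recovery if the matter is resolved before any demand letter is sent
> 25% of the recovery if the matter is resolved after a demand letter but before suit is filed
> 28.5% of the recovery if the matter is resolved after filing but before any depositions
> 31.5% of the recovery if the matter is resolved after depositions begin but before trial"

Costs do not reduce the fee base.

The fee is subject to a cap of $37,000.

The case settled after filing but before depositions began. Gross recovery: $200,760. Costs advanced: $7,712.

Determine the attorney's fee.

Fee base is the gross recovery, $200,760; costs are reimbursed separately.
The matter settled after filing but before depositions began, so the 28.5% rate applies.
$200,760 × 28.5% = $57,216.60
$57,216.60 exceeds the $37,000 cap, so the fee is capped at $37,000.00.

$37,000.00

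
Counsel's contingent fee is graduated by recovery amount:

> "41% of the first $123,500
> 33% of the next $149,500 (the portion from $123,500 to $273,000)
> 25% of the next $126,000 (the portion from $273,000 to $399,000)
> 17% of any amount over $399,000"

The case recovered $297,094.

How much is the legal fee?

First $123,500 at 41% = $50,635.00
Next $149,500 at 33% = $49,335.00
Remaining $24,094 at 25% = $6,023.50
Fee: $50,635.00 + $49,335.00 + $6,023.50 = $105,993.50

$105,993.50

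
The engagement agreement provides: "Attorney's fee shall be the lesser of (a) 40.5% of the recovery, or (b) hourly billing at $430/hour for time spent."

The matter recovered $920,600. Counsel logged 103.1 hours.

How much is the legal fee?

(a) 40.5% of $920,600 = $372,843.00
(b) 103.1 × $430 = $44,333.00
The lesser is (b): $44,333.00.

$44,333.00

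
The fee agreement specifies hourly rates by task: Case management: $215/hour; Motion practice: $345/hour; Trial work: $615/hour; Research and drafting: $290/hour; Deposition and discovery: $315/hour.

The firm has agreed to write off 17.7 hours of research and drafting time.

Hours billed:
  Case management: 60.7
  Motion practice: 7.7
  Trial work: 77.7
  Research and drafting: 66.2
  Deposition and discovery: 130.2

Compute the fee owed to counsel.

$118,570.50

Case management: 60.7 × $215 = $13,050.50
Motion practice: 7.7 × $345 = $2,656.50
Trial work: 77.7 × $615 = $47,785.50
Research and drafting: 66.2 × $290 = $19,198.00
Deposition and discovery: 130.2 × $315 = $41,013.00
Subtotal: $123,703.50
Write-off: 17.7 × $290 = $5,133.00
Total: $123,703.50 − $5,133.00 = $118,570.50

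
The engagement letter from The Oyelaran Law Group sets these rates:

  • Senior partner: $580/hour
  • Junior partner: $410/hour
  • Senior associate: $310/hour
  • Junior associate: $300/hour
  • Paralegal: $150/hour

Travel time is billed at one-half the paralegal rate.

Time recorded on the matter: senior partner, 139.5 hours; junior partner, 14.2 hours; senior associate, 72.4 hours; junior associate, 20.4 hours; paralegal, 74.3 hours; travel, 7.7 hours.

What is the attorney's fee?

Senior partner: 139.5 × $580 = $80,910.00
Junior partner: 14.2 × $410 = $5,822.00
Senior associate: 72.4 × $310 = $22,444.00
Junior associate: 20.4 × $300 = $6,120.00
Paralegal: 74.3 × $150 = $11,145.00
Subtotal: $80,910.00 + $5,822.00 + $22,444.00 + $6,120.00 + $11,145.00 = $126,441.00
Travel: 7.7 × ($150 ÷ 2) = 7.7 × $75.00 = $577.50
Total: $126,441.00 + $577.50 = $127,018.50

$127,018.50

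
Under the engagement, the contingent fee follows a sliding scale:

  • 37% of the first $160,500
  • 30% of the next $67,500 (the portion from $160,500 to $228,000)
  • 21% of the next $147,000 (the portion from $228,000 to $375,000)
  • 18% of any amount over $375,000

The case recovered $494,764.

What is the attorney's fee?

$132,062.52

First $160,500 at 37% = $59,385.00
Next $67,500 at 30% = $20,250.00
Next $147,000 at 21% = $30,870.00
Remaining $119,764 at 18% = $21,557.52
Fee: $59,385.00 + $20,250.00 + $30,870.00 + $21,557.52 = $132,062.52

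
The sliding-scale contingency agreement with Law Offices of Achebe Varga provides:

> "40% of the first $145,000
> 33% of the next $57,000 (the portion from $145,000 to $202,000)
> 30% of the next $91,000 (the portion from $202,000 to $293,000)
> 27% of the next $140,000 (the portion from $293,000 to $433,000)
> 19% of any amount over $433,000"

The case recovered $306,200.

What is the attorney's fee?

$107,674.00

First $145,000 at 40% = $58,000.00
Next $57,000 at 33% = $18,810.00
Next $91,000 at 30% = $27,300.00
Remaining $13,200 at 27% = $3,564.00
Fee: $58,000.00 + $18,810.00 + $27,300.00 + $3,564.00 = $107,674.00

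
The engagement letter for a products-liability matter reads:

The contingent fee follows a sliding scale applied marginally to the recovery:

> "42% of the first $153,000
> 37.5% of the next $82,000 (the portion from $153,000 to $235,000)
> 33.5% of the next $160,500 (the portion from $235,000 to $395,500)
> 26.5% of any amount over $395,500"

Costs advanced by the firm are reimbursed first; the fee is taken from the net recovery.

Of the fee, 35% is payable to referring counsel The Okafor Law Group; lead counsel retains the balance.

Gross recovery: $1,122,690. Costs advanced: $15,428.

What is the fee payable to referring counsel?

$118,088.05

Fee base (net of costs): $1,122,690 − $15,428 = $1,107,262
First $153,000 at 42% = $64,260.00
Next $82,000 at 37.5% = $30,750.00
Next $160,500 at 33.5% = $53,767.50
Remaining $711,762 at 26.5% = $188,616.93
Fee: $64,260.00 + $30,750.00 + $53,767.50 + $188,616.93 = $337,394.43
Referral share: 35% of $337,394.43 = $118,088.05; lead counsel retains $337,394.43 − $118,088.05 = $219,306.38.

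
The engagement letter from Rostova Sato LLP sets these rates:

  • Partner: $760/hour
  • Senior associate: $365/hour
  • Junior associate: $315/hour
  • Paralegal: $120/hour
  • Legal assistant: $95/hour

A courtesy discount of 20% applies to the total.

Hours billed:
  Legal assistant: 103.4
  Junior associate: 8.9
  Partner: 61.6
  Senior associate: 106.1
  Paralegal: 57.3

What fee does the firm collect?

$84,036.00

Partner: 61.6 × $760 = $46,816.00
Senior associate: 106.1 × $365 = $38,726.50
Junior associate: 8.9 × $315 = $2,803.50
Paralegal: 57.3 × $120 = $6,876.00
Legal assistant: 103.4 × $95 = $9,823.00
Subtotal: $105,045.00
Less 20% discount: −$21,009.00
Total: $105,045.00 − $21,009.00 = $84,036.00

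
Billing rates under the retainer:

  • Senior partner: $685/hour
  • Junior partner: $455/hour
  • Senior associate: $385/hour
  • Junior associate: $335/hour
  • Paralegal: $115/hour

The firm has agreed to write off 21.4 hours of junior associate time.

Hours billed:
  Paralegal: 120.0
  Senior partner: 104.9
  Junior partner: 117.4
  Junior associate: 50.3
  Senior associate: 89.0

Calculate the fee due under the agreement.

$183,020.00

Senior partner: 104.9 × $685 = $71,856.50
Junior partner: 117.4 × $455 = $53,417.00
Senior associate: 89.0 × $385 = $34,265.00
Junior associate: 50.3 × $335 = $16,850.50
Paralegal: 120.0 × $115 = $13,800.00
Subtotal: $190,189.00
Write-off: 21.4 × $335 = $7,169.00
Total: $190,189.00 − $7,169.00 = $183,020.00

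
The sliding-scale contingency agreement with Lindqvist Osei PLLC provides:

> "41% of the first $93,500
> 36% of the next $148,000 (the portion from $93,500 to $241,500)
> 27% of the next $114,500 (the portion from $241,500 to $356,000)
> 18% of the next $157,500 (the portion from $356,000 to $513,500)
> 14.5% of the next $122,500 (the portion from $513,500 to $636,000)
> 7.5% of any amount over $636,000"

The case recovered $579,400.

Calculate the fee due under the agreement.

First $93,500 at 41% = $38,335.00
Next $148,000 at 36% = $53,280.00
Next $114,500 at 27% = $30,915.00
Next $157,500 at 18% = $28,350.00
Remaining $65,900 at 14.5% = $9,555.50
Fee: $38,335.00 + $53,280.00 + $30,915.00 + $28,350.00 + $9,555.50 = $160,435.50

$160,435.50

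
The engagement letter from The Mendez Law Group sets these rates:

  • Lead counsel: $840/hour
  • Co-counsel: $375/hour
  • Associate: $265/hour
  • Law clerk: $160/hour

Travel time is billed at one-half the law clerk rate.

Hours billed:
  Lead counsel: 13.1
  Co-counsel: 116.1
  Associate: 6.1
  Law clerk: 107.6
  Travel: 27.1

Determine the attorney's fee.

$75,542.00

Lead counsel: 13.1 × $840 = $11,004.00
Co-counsel: 116.1 × $375 = $43,537.50
Associate: 6.1 × $265 = $1,616.50
Law clerk: 107.6 × $160 = $17,216.00
Subtotal: $11,004.00 + $43,537.50 + $1,616.50 + $17,216.00 = $73,374.00
Travel: 27.1 × ($160 ÷ 2) = 27.1 × $80.00 = $2,168.00
Total: $73,374.00 + $2,168.00 = $75,542.00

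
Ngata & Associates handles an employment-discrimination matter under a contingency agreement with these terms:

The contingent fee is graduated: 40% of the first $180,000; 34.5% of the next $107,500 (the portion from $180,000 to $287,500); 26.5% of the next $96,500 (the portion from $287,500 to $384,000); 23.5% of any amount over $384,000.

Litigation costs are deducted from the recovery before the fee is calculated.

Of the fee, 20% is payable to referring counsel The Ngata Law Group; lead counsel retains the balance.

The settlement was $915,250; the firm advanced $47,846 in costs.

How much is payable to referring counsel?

Fee base (net of costs): $915,250 − $47,846 = $867,404
First $180,000 at 40% = $72,000.00
Next $107,500 at 34.5% = $37,087.50
Next $96,500 at 26.5% = $25,572.50
Remaining $483,404 at 23.5% = $113,599.94
Fee: $72,000.00 + $37,087.50 + $25,572.50 + $113,599.94 = $248,259.94
Referral share: 20% of $248,259.94 = $49,651.99; lead counsel retains $248,259.94 − $49,651.99 = $198,607.95.

$49,651.99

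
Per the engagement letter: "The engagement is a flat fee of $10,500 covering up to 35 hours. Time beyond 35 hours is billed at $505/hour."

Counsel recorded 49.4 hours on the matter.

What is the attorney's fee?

Flat fee: $10,500.00
Excess hours: 49.4 − 35 = 14.4
Overrun: 14.4 × $505 = $7,272.00
Total: $10,500.00 + $7,272.00 = $17,772.00

$17,772.00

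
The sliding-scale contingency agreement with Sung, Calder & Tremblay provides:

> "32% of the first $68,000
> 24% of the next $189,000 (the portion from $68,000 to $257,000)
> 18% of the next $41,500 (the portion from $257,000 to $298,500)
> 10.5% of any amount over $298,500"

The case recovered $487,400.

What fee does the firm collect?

$94,424.50

First $68,000 at 32% = $21,760.00
Next $189,000 at 24% = $45,360.00
Next $41,500 at 18% = $7,470.00
Remaining $188,900 at 10.5% = $19,834.50
Fee: $21,760.00 + $45,360.00 + $7,470.00 + $19,834.50 = $94,424.50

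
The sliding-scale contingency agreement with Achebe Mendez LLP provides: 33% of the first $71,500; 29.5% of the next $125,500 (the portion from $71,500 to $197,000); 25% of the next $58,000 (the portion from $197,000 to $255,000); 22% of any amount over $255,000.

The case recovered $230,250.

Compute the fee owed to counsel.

$68,930.00

First $71,500 at 33% = $23,595.00
Next $125,500 at 29.5% = $37,022.50
Remaining $33,250 at 25% = $8,312.50
Fee: $23,595.00 + $37,022.50 + $8,312.50 = $68,930.00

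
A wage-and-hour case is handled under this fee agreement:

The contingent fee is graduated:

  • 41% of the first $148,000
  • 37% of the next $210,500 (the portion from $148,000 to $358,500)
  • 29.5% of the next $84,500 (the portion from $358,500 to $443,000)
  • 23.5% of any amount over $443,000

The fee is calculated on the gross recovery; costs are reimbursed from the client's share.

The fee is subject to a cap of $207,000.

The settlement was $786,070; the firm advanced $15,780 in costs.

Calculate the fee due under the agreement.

$207,000.00

Fee base is the gross recovery, $786,070; costs are reimbursed separately.
First $148,000 at 41% = $60,680.00
Next $210,500 at 37% = $77,885.00
Next $84,500 at 29.5% = $24,927.50
Remaining $343,070 at 23.5% = $80,621.45
Fee: $60,680.00 + $77,885.00 + $24,927.50 + $80,621.45 = $244,113.95
$244,113.95 exceeds the $207,000 cap, so the fee is capped at $207,000.00.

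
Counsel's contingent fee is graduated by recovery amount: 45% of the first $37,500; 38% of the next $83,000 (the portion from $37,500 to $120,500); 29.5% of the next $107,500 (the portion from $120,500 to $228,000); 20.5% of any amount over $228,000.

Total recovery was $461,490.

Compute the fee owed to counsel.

First $37,500 at 45% = $16,875.00
Next $83,000 at 38% = $31,540.00
Next $107,500 at 29.5% = $31,712.50
Remaining $233,490 at 20.5% = $47,865.45
Fee: $16,875.00 + $31,540.00 + $31,712.50 + $47,865.45 = $127,992.95

$127,992.95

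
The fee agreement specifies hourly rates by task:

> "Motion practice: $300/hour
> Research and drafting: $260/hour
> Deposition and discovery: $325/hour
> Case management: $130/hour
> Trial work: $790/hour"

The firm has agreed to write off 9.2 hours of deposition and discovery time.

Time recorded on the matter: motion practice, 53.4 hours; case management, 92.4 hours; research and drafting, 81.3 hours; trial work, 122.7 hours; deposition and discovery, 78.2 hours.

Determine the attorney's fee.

$168,528.00

Motion practice: 53.4 × $300 = $16,020.00
Research and drafting: 81.3 × $260 = $21,138.00
Deposition and discovery: 78.2 × $325 = $25,415.00
Case management: 92.4 × $130 = $12,012.00
Trial work: 122.7 × $790 = $96,933.00
Subtotal: $171,518.00
Write-off: 9.2 × $325 = $2,990.00
Total: $171,518.00 − $2,990.00 = $168,528.00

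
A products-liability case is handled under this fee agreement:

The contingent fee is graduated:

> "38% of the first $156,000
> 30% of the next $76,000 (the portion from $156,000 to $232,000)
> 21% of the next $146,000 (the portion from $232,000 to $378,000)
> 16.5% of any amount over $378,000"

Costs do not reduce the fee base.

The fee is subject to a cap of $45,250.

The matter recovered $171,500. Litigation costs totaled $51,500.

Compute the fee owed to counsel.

Fee base is the gross recovery, $171,500; costs are reimbursed separately.
First $156,000 at 38% = $59,280.00
Remaining $15,500 at 30% = $4,650.00
Fee: $59,280.00 + $4,650.00 = $63,930.00
$63,930.00 exceeds the $45,250 cap, so the fee is capped at $45,250.00.

$45,250.00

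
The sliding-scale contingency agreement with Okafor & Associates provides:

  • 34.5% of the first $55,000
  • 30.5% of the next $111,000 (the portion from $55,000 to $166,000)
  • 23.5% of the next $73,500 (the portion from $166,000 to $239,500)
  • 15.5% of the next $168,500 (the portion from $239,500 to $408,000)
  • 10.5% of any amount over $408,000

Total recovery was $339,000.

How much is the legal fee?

$85,525.00

First $55,000 at 34.5% = $18,975.00
Next $111,000 at 30.5% = $33,855.00
Next $73,500 at 23.5% = $17,272.50
Remaining $99,500 at 15.5% = $15,422.50
Fee: $18,975.00 + $33,855.00 + $17,272.50 + $15,422.50 = $85,525.00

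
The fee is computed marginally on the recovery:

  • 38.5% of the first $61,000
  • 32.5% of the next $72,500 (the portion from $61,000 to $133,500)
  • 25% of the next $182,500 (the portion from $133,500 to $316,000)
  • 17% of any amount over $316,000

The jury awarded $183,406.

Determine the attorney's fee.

$59,524.00

First $61,000 at 38.5% = $23,485.00
Next $72,500 at 32.5% = $23,562.50
Remaining $49,906 at 25% = $12,476.50
Fee: $23,485.00 + $23,562.50 + $12,476.50 = $59,524.00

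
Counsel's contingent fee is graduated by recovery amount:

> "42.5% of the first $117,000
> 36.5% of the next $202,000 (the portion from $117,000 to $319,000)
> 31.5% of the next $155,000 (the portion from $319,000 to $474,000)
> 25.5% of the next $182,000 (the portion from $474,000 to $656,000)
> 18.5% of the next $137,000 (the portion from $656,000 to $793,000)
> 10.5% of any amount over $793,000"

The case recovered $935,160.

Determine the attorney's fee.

$258,961.80

First $117,000 at 42.5% = $49,725.00
Next $202,000 at 36.5% = $73,730.00
Next $155,000 at 31.5% = $48,825.00
Next $182,000 at 25.5% = $46,410.00
Next $137,000 at 18.5% = $25,345.00
Remaining $142,160 at 10.5% = $14,926.80
Fee: $49,725.00 + $73,730.00 + $48,825.00 + $46,410.00 + $25,345.00 + $14,926.80 = $258,961.80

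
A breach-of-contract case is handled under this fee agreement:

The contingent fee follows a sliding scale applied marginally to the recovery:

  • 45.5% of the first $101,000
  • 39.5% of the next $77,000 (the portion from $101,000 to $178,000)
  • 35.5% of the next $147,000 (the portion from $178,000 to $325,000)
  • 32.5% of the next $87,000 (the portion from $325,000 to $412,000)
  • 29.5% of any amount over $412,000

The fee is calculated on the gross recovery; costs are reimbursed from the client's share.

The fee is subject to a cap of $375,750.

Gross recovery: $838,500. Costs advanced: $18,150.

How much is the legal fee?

$282,647.50

Fee base is the gross recovery, $838,500; costs are reimbursed separately.
First $101,000 at 45.5% = $45,955.00
Next $77,000 at 39.5% = $30,415.00
Next $147,000 at 35.5% = $52,185.00
Next $87,000 at 32.5% = $28,275.00
Remaining $426,500 at 29.5% = $125,817.50
Fee: $45,955.00 + $30,415.00 + $52,185.00 + $28,275.00 + $125,817.50 = $282,647.50
$282,647.50 is under the $375,750 cap.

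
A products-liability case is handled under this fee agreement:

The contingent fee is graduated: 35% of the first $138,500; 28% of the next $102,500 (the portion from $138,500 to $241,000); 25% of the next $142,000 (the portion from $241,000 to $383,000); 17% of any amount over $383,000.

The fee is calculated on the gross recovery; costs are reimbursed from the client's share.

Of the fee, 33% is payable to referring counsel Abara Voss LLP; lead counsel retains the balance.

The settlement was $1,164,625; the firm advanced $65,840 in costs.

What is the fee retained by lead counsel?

$164,519.34

Fee base is the gross recovery, $1,164,625; costs are reimbursed separately.
First $138,500 at 35% = $48,475.00
Next $102,500 at 28% = $28,700.00
Next $142,000 at 25% = $35,500.00
Remaining $781,625 at 17% = $132,876.25
Fee: $48,475.00 + $28,700.00 + $35,500.00 + $132,876.25 = $245,551.25
Referral share: 33% of $245,551.25 = $81,031.91; lead counsel retains $245,551.25 − $81,031.91 = $164,519.34.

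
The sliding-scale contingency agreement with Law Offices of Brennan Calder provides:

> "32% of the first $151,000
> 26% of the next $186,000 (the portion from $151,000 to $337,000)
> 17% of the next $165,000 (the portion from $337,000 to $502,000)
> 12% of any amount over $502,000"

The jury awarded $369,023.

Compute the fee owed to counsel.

First $151,000 at 32% = $48,320.00
Next $186,000 at 26% = $48,360.00
Remaining $32,023 at 17% = $5,443.91
Fee: $48,320.00 + $48,360.00 + $5,443.91 = $102,123.91

$102,123.91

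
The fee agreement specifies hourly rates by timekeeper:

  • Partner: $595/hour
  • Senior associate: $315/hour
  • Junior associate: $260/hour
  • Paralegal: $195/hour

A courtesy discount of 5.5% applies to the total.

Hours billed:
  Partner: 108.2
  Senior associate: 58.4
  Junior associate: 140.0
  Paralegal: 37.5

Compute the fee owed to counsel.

$119,530.69

Partner: 108.2 × $595 = $64,379.00
Senior associate: 58.4 × $315 = $18,396.00
Junior associate: 140.0 × $260 = $36,400.00
Paralegal: 37.5 × $195 = $7,312.50
Subtotal: $126,487.50
Less 5.5% discount: −$6,956.81
Total: $126,487.50 − $6,956.81 = $119,530.69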